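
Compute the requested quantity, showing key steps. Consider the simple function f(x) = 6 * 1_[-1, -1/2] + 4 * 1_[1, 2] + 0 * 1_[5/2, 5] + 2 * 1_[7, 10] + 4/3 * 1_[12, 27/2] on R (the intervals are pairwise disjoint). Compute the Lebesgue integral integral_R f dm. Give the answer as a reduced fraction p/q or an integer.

For a simple function f = sum_i c_i * 1_{A_i} with disjoint A_i,
  integral f dm = sum_i c_i * m(A_i).
Lengths of the A_i:
  m(A_1) = -1/2 - (-1) = 1/2.
  m(A_2) = 2 - 1 = 1.
  m(A_3) = 5 - 5/2 = 5/2.
  m(A_4) = 10 - 7 = 3.
  m(A_5) = 27/2 - 12 = 3/2.
Contributions c_i * m(A_i):
  (6) * (1/2) = 3.
  (4) * (1) = 4.
  (0) * (5/2) = 0.
  (2) * (3) = 6.
  (4/3) * (3/2) = 2.
Total: 3 + 4 + 0 + 6 + 2 = 15.

15


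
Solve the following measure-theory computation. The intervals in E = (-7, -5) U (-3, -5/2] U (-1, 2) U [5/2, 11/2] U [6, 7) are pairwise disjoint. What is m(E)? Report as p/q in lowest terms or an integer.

For pairwise disjoint intervals, m(union_i I_i) = sum_i m(I_i),
and m is invariant under swapping open/closed endpoints (single points have measure 0).
So m(E) = sum_i (b_i - a_i).
  I_1 has length -5 - (-7) = 2.
  I_2 has length -5/2 - (-3) = 1/2.
  I_3 has length 2 - (-1) = 3.
  I_4 has length 11/2 - 5/2 = 3.
  I_5 has length 7 - 6 = 1.
Summing:
  m(E) = 2 + 1/2 + 3 + 3 + 1 = 19/2.

19/2


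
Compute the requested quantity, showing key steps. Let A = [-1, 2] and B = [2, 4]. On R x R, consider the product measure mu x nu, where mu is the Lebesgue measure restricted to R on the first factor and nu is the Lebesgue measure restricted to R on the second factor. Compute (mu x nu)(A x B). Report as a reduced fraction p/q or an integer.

For a measurable rectangle A x B, the product measure satisfies
  (mu x nu)(A x B) = mu(A) * nu(B).
  mu(A) = 3.
  nu(B) = 2.
  (mu x nu)(A x B) = 3 * 2 = 6.

6


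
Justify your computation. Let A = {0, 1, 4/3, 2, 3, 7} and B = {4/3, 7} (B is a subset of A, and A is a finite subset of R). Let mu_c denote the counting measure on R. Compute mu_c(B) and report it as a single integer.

Counting measure assigns mu_c(E) = |E| (number of elements) when E is finite.
B has 2 element(s), so mu_c(B) = 2.

2


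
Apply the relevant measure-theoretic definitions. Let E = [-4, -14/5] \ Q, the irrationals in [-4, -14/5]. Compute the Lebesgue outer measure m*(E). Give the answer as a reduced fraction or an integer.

The interval I = [-4, -14/5] has m(I) = -14/5 - (-4) = 6/5 (endpoints are measure-zero, so open/closed/half-open agree). Write I = (I cap Q) u (I \ Q). The rationals in I are countable, so m*(I cap Q) = 0 (cover each rational by intervals whose total length is arbitrarily small). By countable subadditivity m*(I) <= m*(I cap Q) + m*(I \ Q), hence m*(I \ Q) >= m(I) = 6/5. The reverse inequality m*(I \ Q) <= m*(I) = 6/5 is trivial since (I \ Q) is a subset of I. Therefore m*(I \ Q) = 6/5.

6/5


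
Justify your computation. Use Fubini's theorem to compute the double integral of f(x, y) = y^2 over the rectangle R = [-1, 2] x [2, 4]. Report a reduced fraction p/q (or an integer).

f(x, y) is a tensor product of a function of x and a function of y, and both factors are bounded continuous (hence Lebesgue integrable) on the rectangle, so Fubini's theorem applies:
  integral_R f d(m x m) = (integral_a1^b1 1 dx) * (integral_a2^b2 y^2 dy).
Inner integral in x: integral_{-1}^{2} 1 dx = (2^1 - (-1)^1)/1
  = 3.
Inner integral in y: integral_{2}^{4} y^2 dy = (4^3 - 2^3)/3
  = 56/3.
Product: (3) * (56/3) = 56.

56


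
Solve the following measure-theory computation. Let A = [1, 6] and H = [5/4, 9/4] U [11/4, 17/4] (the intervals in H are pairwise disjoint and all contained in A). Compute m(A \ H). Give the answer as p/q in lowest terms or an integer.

The ambient interval has length m(A) = 6 - 1 = 5.
Since the holes are disjoint and sit inside A, by finite additivity
  m(H) = sum_i (b_i - a_i), and m(A \ H) = m(A) - m(H).
Computing the hole measures:
  m(H_1) = 9/4 - 5/4 = 1.
  m(H_2) = 17/4 - 11/4 = 3/2.
Summed: m(H) = 1 + 3/2 = 5/2.
So m(A \ H) = 5 - 5/2 = 5/2.

5/2


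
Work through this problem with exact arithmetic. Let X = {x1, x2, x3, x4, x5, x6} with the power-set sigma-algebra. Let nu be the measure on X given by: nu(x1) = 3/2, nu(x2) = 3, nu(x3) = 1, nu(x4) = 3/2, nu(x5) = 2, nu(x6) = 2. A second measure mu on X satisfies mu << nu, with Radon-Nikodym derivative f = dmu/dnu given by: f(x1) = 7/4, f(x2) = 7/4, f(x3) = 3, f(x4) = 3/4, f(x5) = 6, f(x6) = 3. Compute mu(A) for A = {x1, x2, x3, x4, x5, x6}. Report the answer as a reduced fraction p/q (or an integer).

By the defining property of the Radon-Nikodym derivative, for every measurable set A,
  mu(A) = integral_A f dnu.
Since nu is a discrete measure concentrated on the atoms of X, the integral over A reduces to the sum
  mu(A) = sum_{x in A} f(x) * nu({x}).
Computing each term:
  x1: f(x1) * nu(x1) = 7/4 * 3/2 = 21/8.
  x2: f(x2) * nu(x2) = 7/4 * 3 = 21/4.
  x3: f(x3) * nu(x3) = 3 * 1 = 3.
  x4: f(x4) * nu(x4) = 3/4 * 3/2 = 9/8.
  x5: f(x5) * nu(x5) = 6 * 2 = 12.
  x6: f(x6) * nu(x6) = 3 * 2 = 6.
Summing: mu(A) = 21/8 + 21/4 + 3 + 9/8 + 12 + 6 = 30.

30


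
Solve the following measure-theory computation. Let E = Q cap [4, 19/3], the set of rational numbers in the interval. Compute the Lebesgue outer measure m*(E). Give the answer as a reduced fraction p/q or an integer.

Q cap [4, 19/3] is countable; list its elements as q_1, q_2, ... . Fix eps > 0 and cover the k-th point by an interval of length eps * 2^(-k). The cover has total length eps * sum_{k>=1} 2^(-k) = eps, so by definition of outer measure m*(Q cap [4, 19/3]) <= eps. Since eps was arbitrary and m* >= 0, the outer measure is 0.

0


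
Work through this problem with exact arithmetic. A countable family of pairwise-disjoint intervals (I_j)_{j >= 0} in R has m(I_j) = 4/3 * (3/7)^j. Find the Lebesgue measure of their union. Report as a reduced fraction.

By countable additivity of the Lebesgue measure on pairwise disjoint measurable sets,
  m(union_{j >= 0} I_j) = sum_{j >= 0} m(I_j) = sum_{j >= 0} a * r^j,
  with a = 4/3 and r = 3/7.
Since 0 < r = 3/7 < 1, the geometric series converges:
  sum_{j >= 0} a * r^j = a / (1 - r).
  = 4/3 / (1 - 3/7)
  = 4/3 / (4/7)
  = 7/3.

7/3


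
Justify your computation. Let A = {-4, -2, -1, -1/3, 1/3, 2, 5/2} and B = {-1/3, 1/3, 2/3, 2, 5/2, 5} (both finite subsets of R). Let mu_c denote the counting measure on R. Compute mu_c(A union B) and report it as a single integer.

Counting measure on a finite set equals cardinality. By inclusion-exclusion, |A union B| = |A| + |B| - |A cap B|.
|A| = 7, |B| = 6, |A cap B| = 4.
So mu_c(A union B) = 7 + 6 - 4 = 9.

9


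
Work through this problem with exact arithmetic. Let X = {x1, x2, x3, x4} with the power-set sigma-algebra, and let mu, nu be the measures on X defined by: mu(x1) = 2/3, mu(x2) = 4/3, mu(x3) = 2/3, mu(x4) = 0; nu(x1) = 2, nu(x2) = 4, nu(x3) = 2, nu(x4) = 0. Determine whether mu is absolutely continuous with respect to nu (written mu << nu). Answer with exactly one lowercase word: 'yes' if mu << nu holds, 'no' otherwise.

mu << nu means: every nu-null measurable set is also mu-null; equivalently, for every atom x, if nu({x}) = 0 then mu({x}) = 0.
Checking each atom:
  x1: nu = 2 > 0 -> no constraint.
  x2: nu = 4 > 0 -> no constraint.
  x3: nu = 2 > 0 -> no constraint.
  x4: nu = 0, mu = 0 -> consistent with mu << nu.
No atom violates the condition. Therefore mu << nu.

yes


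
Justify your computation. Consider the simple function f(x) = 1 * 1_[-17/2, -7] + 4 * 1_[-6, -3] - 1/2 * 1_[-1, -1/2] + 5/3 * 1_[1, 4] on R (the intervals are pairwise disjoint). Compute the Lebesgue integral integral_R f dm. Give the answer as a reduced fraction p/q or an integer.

For a simple function f = sum_i c_i * 1_{A_i} with disjoint A_i,
  integral f dm = sum_i c_i * m(A_i).
Lengths of the A_i:
  m(A_1) = -7 - (-17/2) = 3/2.
  m(A_2) = -3 - (-6) = 3.
  m(A_3) = -1/2 - (-1) = 1/2.
  m(A_4) = 4 - 1 = 3.
Contributions c_i * m(A_i):
  (1) * (3/2) = 3/2.
  (4) * (3) = 12.
  (-1/2) * (1/2) = -1/4.
  (5/3) * (3) = 5.
Total: 3/2 + 12 - 1/4 + 5 = 73/4.

73/4


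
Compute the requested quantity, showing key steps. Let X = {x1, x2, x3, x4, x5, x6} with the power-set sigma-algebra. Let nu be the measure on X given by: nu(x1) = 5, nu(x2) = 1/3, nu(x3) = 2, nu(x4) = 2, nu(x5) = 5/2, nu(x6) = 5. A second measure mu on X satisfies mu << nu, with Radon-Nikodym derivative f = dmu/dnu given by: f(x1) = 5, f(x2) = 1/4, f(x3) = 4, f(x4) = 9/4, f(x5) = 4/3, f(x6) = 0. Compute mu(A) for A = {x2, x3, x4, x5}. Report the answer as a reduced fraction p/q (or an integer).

By the defining property of the Radon-Nikodym derivative, for every measurable set A,
  mu(A) = integral_A f dnu.
Since nu is a discrete measure concentrated on the atoms of X, the integral over A reduces to the sum
  mu(A) = sum_{x in A} f(x) * nu({x}).
Computing each term:
  x2: f(x2) * nu(x2) = 1/4 * 1/3 = 1/12.
  x3: f(x3) * nu(x3) = 4 * 2 = 8.
  x4: f(x4) * nu(x4) = 9/4 * 2 = 9/2.
  x5: f(x5) * nu(x5) = 4/3 * 5/2 = 10/3.
Summing: mu(A) = 1/12 + 8 + 9/2 + 10/3 = 191/12.

191/12


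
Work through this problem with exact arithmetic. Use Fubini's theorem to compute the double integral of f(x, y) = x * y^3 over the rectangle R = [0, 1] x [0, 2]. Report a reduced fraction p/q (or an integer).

f(x, y) is a tensor product of a function of x and a function of y, and both factors are bounded continuous (hence Lebesgue integrable) on the rectangle, so Fubini's theorem applies:
  integral_R f d(m x m) = (integral_a1^b1 x dx) * (integral_a2^b2 y^3 dy).
Inner integral in x: integral_{0}^{1} x dx = (1^2 - 0^2)/2
  = 1/2.
Inner integral in y: integral_{0}^{2} y^3 dy = (2^4 - 0^4)/4
  = 4.
Product: (1/2) * (4) = 2.

2


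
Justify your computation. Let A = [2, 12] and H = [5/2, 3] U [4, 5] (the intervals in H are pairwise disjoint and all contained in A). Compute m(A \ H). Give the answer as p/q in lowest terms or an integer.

The ambient interval has length m(A) = 12 - 2 = 10.
Since the holes are disjoint and sit inside A, by finite additivity
  m(H) = sum_i (b_i - a_i), and m(A \ H) = m(A) - m(H).
Computing the hole measures:
  m(H_1) = 3 - 5/2 = 1/2.
  m(H_2) = 5 - 4 = 1.
Summed: m(H) = 1/2 + 1 = 3/2.
So m(A \ H) = 10 - 3/2 = 17/2.

17/2


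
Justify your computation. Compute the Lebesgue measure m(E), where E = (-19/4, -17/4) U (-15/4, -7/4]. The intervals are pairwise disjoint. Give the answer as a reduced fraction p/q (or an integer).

For pairwise disjoint intervals, m(union_i I_i) = sum_i m(I_i),
and m is invariant under swapping open/closed endpoints (single points have measure 0).
So m(E) = sum_i (b_i - a_i).
  I_1 has length -17/4 - (-19/4) = 1/2.
  I_2 has length -7/4 - (-15/4) = 2.
Summing:
  m(E) = 1/2 + 2 = 5/2.

5/2


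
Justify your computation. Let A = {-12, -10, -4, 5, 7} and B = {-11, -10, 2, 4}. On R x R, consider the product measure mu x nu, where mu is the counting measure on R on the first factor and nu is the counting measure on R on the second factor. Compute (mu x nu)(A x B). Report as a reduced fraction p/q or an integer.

For a measurable rectangle A x B, the product measure satisfies
  (mu x nu)(A x B) = mu(A) * nu(B).
  mu(A) = 5.
  nu(B) = 4.
  (mu x nu)(A x B) = 5 * 4 = 20.

20


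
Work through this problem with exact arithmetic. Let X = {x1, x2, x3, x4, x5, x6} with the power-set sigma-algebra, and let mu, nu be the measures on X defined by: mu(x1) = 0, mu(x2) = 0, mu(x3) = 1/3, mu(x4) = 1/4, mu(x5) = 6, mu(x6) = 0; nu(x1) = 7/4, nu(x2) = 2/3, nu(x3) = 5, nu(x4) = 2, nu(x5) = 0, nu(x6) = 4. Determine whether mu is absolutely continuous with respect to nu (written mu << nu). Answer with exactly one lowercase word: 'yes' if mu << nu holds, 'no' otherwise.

mu << nu means: every nu-null measurable set is also mu-null; equivalently, for every atom x, if nu({x}) = 0 then mu({x}) = 0.
Checking each atom:
  x1: nu = 7/4 > 0 -> no constraint.
  x2: nu = 2/3 > 0 -> no constraint.
  x3: nu = 5 > 0 -> no constraint.
  x4: nu = 2 > 0 -> no constraint.
  x5: nu = 0, mu = 6 > 0 -> violates mu << nu.
  x6: nu = 4 > 0 -> no constraint.
The atom(s) x5 violate the condition (nu = 0 but mu > 0). Therefore mu is NOT absolutely continuous w.r.t. nu.

no


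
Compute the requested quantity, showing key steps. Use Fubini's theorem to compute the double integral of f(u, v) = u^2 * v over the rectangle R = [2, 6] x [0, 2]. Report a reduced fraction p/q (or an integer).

f(u, v) is a tensor product of a function of u and a function of v, and both factors are bounded continuous (hence Lebesgue integrable) on the rectangle, so Fubini's theorem applies:
  integral_R f d(m x m) = (integral_a1^b1 u^2 du) * (integral_a2^b2 v dv).
Inner integral in u: integral_{2}^{6} u^2 du = (6^3 - 2^3)/3
  = 208/3.
Inner integral in v: integral_{0}^{2} v dv = (2^2 - 0^2)/2
  = 2.
Product: (208/3) * (2) = 416/3.

416/3


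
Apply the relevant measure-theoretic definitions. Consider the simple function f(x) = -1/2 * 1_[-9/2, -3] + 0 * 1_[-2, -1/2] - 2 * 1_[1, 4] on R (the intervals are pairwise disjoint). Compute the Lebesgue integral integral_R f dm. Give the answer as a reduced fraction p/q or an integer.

For a simple function f = sum_i c_i * 1_{A_i} with disjoint A_i,
  integral f dm = sum_i c_i * m(A_i).
Lengths of the A_i:
  m(A_1) = -3 - (-9/2) = 3/2.
  m(A_2) = -1/2 - (-2) = 3/2.
  m(A_3) = 4 - 1 = 3.
Contributions c_i * m(A_i):
  (-1/2) * (3/2) = -3/4.
  (0) * (3/2) = 0.
  (-2) * (3) = -6.
Total: -3/4 + 0 - 6 = -27/4.

-27/4


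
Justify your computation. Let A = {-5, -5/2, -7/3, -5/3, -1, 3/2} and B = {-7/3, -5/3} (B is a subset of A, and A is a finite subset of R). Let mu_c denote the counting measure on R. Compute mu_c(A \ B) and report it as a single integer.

Counting measure assigns mu_c(E) = |E| (number of elements) when E is finite. For B subset A, A \ B is the set of elements of A not in B, so |A \ B| = |A| - |B|.
|A| = 6, |B| = 2, so mu_c(A \ B) = 6 - 2 = 4.

4


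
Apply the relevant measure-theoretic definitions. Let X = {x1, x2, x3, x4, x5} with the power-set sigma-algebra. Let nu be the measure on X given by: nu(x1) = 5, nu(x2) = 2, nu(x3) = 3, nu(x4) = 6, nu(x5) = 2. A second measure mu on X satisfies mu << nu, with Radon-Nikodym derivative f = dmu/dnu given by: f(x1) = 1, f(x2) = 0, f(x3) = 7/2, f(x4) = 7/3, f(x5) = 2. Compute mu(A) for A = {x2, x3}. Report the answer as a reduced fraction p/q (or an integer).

By the defining property of the Radon-Nikodym derivative, for every measurable set A,
  mu(A) = integral_A f dnu.
Since nu is a discrete measure concentrated on the atoms of X, the integral over A reduces to the sum
  mu(A) = sum_{x in A} f(x) * nu({x}).
Computing each term:
  x2: f(x2) * nu(x2) = 0 * 2 = 0.
  x3: f(x3) * nu(x3) = 7/2 * 3 = 21/2.
Summing: mu(A) = 0 + 21/2 = 21/2.

21/2


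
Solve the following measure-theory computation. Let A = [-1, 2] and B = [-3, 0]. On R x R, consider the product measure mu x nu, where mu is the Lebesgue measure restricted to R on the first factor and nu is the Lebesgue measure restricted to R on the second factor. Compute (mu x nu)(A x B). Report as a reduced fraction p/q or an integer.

For a measurable rectangle A x B, the product measure satisfies
  (mu x nu)(A x B) = mu(A) * nu(B).
  mu(A) = 3.
  nu(B) = 3.
  (mu x nu)(A x B) = 3 * 3 = 9.

9


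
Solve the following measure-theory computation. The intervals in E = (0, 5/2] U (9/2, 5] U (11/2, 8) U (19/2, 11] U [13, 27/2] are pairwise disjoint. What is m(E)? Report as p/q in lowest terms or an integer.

For pairwise disjoint intervals, m(union_i I_i) = sum_i m(I_i),
and m is invariant under swapping open/closed endpoints (single points have measure 0).
So m(E) = sum_i (b_i - a_i).
  I_1 has length 5/2 - 0 = 5/2.
  I_2 has length 5 - 9/2 = 1/2.
  I_3 has length 8 - 11/2 = 5/2.
  I_4 has length 11 - 19/2 = 3/2.
  I_5 has length 27/2 - 13 = 1/2.
Summing:
  m(E) = 5/2 + 1/2 + 5/2 + 3/2 + 1/2 = 15/2.

15/2


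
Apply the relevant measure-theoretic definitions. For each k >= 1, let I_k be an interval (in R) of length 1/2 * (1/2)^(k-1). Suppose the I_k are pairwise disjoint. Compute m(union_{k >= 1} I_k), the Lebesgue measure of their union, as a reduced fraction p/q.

By countable additivity of the Lebesgue measure on pairwise disjoint measurable sets,
  m(union_{k >= 1} I_k) = sum_{k >= 1} m(I_k) = sum_{k >= 1} a * r^(k-1),
  with a = 1/2 and r = 1/2.
Since 0 < r = 1/2 < 1, the geometric series converges:
  sum_{k >= 1} a * r^(k-1) = a / (1 - r).
  = 1/2 / (1 - 1/2)
  = 1/2 / (1/2)
  = 1.

1


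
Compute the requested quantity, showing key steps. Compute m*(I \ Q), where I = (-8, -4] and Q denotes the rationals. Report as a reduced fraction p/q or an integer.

The interval I = (-8, -4] has m(I) = -4 - (-8) = 4 (endpoints are measure-zero, so open/closed/half-open agree). Write I = (I cap Q) u (I \ Q). The rationals in I are countable, so m*(I cap Q) = 0 (cover each rational by intervals whose total length is arbitrarily small). By countable subadditivity m*(I) <= m*(I cap Q) + m*(I \ Q), hence m*(I \ Q) >= m(I) = 4. The reverse inequality m*(I \ Q) <= m*(I) = 4 is trivial since (I \ Q) is a subset of I. Therefore m*(I \ Q) = 4.

4


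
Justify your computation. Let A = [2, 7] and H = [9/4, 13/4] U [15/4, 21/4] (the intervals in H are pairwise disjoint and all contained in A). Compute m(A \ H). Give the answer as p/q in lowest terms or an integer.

The ambient interval has length m(A) = 7 - 2 = 5.
Since the holes are disjoint and sit inside A, by finite additivity
  m(H) = sum_i (b_i - a_i), and m(A \ H) = m(A) - m(H).
Computing the hole measures:
  m(H_1) = 13/4 - 9/4 = 1.
  m(H_2) = 21/4 - 15/4 = 3/2.
Summed: m(H) = 1 + 3/2 = 5/2.
So m(A \ H) = 5 - 5/2 = 5/2.

5/2


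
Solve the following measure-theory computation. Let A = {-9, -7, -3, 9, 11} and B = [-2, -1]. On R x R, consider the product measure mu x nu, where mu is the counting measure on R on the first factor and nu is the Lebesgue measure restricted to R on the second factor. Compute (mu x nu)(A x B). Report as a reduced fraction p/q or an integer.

For a measurable rectangle A x B, the product measure satisfies
  (mu x nu)(A x B) = mu(A) * nu(B).
  mu(A) = 5.
  nu(B) = 1.
  (mu x nu)(A x B) = 5 * 1 = 5.

5


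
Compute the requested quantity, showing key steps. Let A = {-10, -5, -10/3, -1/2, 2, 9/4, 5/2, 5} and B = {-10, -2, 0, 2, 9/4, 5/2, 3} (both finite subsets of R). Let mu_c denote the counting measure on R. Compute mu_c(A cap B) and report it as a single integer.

Counting measure on a finite set equals cardinality. mu_c(A cap B) = |A cap B| (elements appearing in both).
Enumerating the elements of A that also lie in B gives 4 element(s).
So mu_c(A cap B) = 4.

4


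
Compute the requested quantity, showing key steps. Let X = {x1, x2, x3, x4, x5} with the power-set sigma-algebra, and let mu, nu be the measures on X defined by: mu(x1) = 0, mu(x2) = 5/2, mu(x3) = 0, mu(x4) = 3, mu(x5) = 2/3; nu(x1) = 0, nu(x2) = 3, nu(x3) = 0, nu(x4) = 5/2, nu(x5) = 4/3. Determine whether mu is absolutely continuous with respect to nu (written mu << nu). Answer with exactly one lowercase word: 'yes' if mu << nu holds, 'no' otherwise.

mu << nu means: every nu-null measurable set is also mu-null; equivalently, for every atom x, if nu({x}) = 0 then mu({x}) = 0.
Checking each atom:
  x1: nu = 0, mu = 0 -> consistent with mu << nu.
  x2: nu = 3 > 0 -> no constraint.
  x3: nu = 0, mu = 0 -> consistent with mu << nu.
  x4: nu = 5/2 > 0 -> no constraint.
  x5: nu = 4/3 > 0 -> no constraint.
No atom violates the condition. Therefore mu << nu.

yes


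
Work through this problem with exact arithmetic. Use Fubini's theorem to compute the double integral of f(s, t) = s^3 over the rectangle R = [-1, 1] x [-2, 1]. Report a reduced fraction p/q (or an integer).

f(s, t) is a tensor product of a function of s and a function of t, and both factors are bounded continuous (hence Lebesgue integrable) on the rectangle, so Fubini's theorem applies:
  integral_R f d(m x m) = (integral_a1^b1 s^3 ds) * (integral_a2^b2 1 dt).
Inner integral in s: integral_{-1}^{1} s^3 ds = (1^4 - (-1)^4)/4
  = 0.
Inner integral in t: integral_{-2}^{1} 1 dt = (1^1 - (-2)^1)/1
  = 3.
Product: (0) * (3) = 0.

0


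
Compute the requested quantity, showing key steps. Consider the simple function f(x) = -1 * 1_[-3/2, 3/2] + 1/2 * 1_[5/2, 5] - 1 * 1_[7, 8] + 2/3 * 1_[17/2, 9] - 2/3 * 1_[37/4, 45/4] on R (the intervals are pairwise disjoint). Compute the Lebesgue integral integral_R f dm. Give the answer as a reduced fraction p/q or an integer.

For a simple function f = sum_i c_i * 1_{A_i} with disjoint A_i,
  integral f dm = sum_i c_i * m(A_i).
Lengths of the A_i:
  m(A_1) = 3/2 - (-3/2) = 3.
  m(A_2) = 5 - 5/2 = 5/2.
  m(A_3) = 8 - 7 = 1.
  m(A_4) = 9 - 17/2 = 1/2.
  m(A_5) = 45/4 - 37/4 = 2.
Contributions c_i * m(A_i):
  (-1) * (3) = -3.
  (1/2) * (5/2) = 5/4.
  (-1) * (1) = -1.
  (2/3) * (1/2) = 1/3.
  (-2/3) * (2) = -4/3.
Total: -3 + 5/4 - 1 + 1/3 - 4/3 = -15/4.

-15/4


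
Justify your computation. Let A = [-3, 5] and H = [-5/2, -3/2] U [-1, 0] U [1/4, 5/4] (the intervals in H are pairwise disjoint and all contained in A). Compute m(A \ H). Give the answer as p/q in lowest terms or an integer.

The ambient interval has length m(A) = 5 - (-3) = 8.
Since the holes are disjoint and sit inside A, by finite additivity
  m(H) = sum_i (b_i - a_i), and m(A \ H) = m(A) - m(H).
Computing the hole measures:
  m(H_1) = -3/2 - (-5/2) = 1.
  m(H_2) = 0 - (-1) = 1.
  m(H_3) = 5/4 - 1/4 = 1.
Summed: m(H) = 1 + 1 + 1 = 3.
So m(A \ H) = 8 - 3 = 5.

5


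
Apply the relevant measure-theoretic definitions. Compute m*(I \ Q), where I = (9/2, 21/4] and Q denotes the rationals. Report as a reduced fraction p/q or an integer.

The interval I = (9/2, 21/4] has m(I) = 21/4 - 9/2 = 3/4 (endpoints are measure-zero, so open/closed/half-open agree). Write I = (I cap Q) u (I \ Q). The rationals in I are countable, so m*(I cap Q) = 0 (cover each rational by intervals whose total length is arbitrarily small). By countable subadditivity m*(I) <= m*(I cap Q) + m*(I \ Q), hence m*(I \ Q) >= m(I) = 3/4. The reverse inequality m*(I \ Q) <= m*(I) = 3/4 is trivial since (I \ Q) is a subset of I. Therefore m*(I \ Q) = 3/4.

3/4


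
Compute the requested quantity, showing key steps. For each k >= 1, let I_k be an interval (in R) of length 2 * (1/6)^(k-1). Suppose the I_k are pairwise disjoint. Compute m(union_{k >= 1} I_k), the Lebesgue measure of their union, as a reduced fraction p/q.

By countable additivity of the Lebesgue measure on pairwise disjoint measurable sets,
  m(union_{k >= 1} I_k) = sum_{k >= 1} m(I_k) = sum_{k >= 1} a * r^(k-1),
  with a = 2 and r = 1/6.
Since 0 < r = 1/6 < 1, the geometric series converges:
  sum_{k >= 1} a * r^(k-1) = a / (1 - r).
  = 2 / (1 - 1/6)
  = 2 / (5/6)
  = 12/5.

12/5


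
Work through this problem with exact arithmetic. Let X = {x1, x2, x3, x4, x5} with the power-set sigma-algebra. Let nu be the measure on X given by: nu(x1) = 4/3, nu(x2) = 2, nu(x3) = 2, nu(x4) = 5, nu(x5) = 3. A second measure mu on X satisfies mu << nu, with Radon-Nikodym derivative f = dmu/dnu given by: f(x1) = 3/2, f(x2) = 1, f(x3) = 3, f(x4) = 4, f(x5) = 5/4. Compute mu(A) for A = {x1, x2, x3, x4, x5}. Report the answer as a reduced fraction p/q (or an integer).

By the defining property of the Radon-Nikodym derivative, for every measurable set A,
  mu(A) = integral_A f dnu.
Since nu is a discrete measure concentrated on the atoms of X, the integral over A reduces to the sum
  mu(A) = sum_{x in A} f(x) * nu({x}).
Computing each term:
  x1: f(x1) * nu(x1) = 3/2 * 4/3 = 2.
  x2: f(x2) * nu(x2) = 1 * 2 = 2.
  x3: f(x3) * nu(x3) = 3 * 2 = 6.
  x4: f(x4) * nu(x4) = 4 * 5 = 20.
  x5: f(x5) * nu(x5) = 5/4 * 3 = 15/4.
Summing: mu(A) = 2 + 2 + 6 + 20 + 15/4 = 135/4.

135/4


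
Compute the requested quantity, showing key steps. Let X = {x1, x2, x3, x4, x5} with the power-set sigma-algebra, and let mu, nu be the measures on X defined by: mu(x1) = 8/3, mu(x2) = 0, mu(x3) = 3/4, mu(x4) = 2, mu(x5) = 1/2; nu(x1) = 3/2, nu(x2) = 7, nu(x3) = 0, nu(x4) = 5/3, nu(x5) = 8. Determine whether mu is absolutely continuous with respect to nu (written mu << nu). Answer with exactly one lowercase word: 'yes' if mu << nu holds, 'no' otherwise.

mu << nu means: every nu-null measurable set is also mu-null; equivalently, for every atom x, if nu({x}) = 0 then mu({x}) = 0.
Checking each atom:
  x1: nu = 3/2 > 0 -> no constraint.
  x2: nu = 7 > 0 -> no constraint.
  x3: nu = 0, mu = 3/4 > 0 -> violates mu << nu.
  x4: nu = 5/3 > 0 -> no constraint.
  x5: nu = 8 > 0 -> no constraint.
The atom(s) x3 violate the condition (nu = 0 but mu > 0). Therefore mu is NOT absolutely continuous w.r.t. nu.

no


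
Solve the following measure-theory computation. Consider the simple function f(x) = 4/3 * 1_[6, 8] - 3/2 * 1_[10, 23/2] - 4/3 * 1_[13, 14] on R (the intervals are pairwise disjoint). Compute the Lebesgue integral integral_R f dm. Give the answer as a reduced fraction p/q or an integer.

For a simple function f = sum_i c_i * 1_{A_i} with disjoint A_i,
  integral f dm = sum_i c_i * m(A_i).
Lengths of the A_i:
  m(A_1) = 8 - 6 = 2.
  m(A_2) = 23/2 - 10 = 3/2.
  m(A_3) = 14 - 13 = 1.
Contributions c_i * m(A_i):
  (4/3) * (2) = 8/3.
  (-3/2) * (3/2) = -9/4.
  (-4/3) * (1) = -4/3.
Total: 8/3 - 9/4 - 4/3 = -11/12.

-11/12


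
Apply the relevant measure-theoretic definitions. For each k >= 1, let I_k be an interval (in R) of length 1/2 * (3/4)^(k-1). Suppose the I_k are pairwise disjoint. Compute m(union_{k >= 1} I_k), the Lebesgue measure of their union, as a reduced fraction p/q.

By countable additivity of the Lebesgue measure on pairwise disjoint measurable sets,
  m(union_{k >= 1} I_k) = sum_{k >= 1} m(I_k) = sum_{k >= 1} a * r^(k-1),
  with a = 1/2 and r = 3/4.
Since 0 < r = 3/4 < 1, the geometric series converges:
  sum_{k >= 1} a * r^(k-1) = a / (1 - r).
  = 1/2 / (1 - 3/4)
  = 1/2 / (1/4)
  = 2.

2


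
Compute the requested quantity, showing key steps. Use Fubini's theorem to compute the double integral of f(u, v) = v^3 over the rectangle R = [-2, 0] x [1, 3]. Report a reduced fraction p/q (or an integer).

f(u, v) is a tensor product of a function of u and a function of v, and both factors are bounded continuous (hence Lebesgue integrable) on the rectangle, so Fubini's theorem applies:
  integral_R f d(m x m) = (integral_a1^b1 1 du) * (integral_a2^b2 v^3 dv).
Inner integral in u: integral_{-2}^{0} 1 du = (0^1 - (-2)^1)/1
  = 2.
Inner integral in v: integral_{1}^{3} v^3 dv = (3^4 - 1^4)/4
  = 20.
Product: (2) * (20) = 40.

40


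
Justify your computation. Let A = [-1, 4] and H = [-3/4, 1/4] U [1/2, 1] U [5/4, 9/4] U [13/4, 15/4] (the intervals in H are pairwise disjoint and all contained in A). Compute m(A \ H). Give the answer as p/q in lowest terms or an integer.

The ambient interval has length m(A) = 4 - (-1) = 5.
Since the holes are disjoint and sit inside A, by finite additivity
  m(H) = sum_i (b_i - a_i), and m(A \ H) = m(A) - m(H).
Computing the hole measures:
  m(H_1) = 1/4 - (-3/4) = 1.
  m(H_2) = 1 - 1/2 = 1/2.
  m(H_3) = 9/4 - 5/4 = 1.
  m(H_4) = 15/4 - 13/4 = 1/2.
Summed: m(H) = 1 + 1/2 + 1 + 1/2 = 3.
So m(A \ H) = 5 - 3 = 2.

2


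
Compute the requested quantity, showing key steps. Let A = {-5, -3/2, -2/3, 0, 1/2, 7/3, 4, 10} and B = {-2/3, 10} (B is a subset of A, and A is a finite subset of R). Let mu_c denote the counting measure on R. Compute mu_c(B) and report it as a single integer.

Counting measure assigns mu_c(E) = |E| (number of elements) when E is finite.
B has 2 element(s), so mu_c(B) = 2.

2


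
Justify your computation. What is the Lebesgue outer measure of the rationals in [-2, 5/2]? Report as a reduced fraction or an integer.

The set Q cap [-2, 5/2] is countable (a subset of the countable set Q). Lebesgue outer measure of any countable set is 0: each singleton {q} has m*({q}) = 0, and by countable subadditivity m*(union_k {q_k}) <= sum_k m*({q_k}) = sum_k 0 = 0. The reverse inequality m*(E) >= 0 is automatic. So m*(Q cap [-2, 5/2]) = 0.

0


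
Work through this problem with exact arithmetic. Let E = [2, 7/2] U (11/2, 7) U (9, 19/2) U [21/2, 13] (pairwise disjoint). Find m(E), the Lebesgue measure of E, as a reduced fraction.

For pairwise disjoint intervals, m(union_i I_i) = sum_i m(I_i),
and m is invariant under swapping open/closed endpoints (single points have measure 0).
So m(E) = sum_i (b_i - a_i).
  I_1 has length 7/2 - 2 = 3/2.
  I_2 has length 7 - 11/2 = 3/2.
  I_3 has length 19/2 - 9 = 1/2.
  I_4 has length 13 - 21/2 = 5/2.
Summing:
  m(E) = 3/2 + 3/2 + 1/2 + 5/2 = 6.

6


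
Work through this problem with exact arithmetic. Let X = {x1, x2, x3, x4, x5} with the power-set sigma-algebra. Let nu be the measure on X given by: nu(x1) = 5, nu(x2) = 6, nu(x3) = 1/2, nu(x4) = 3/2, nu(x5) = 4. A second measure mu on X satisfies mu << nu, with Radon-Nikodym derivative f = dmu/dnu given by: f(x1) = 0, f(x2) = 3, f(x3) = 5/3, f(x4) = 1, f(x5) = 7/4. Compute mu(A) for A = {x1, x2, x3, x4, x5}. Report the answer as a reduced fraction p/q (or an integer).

By the defining property of the Radon-Nikodym derivative, for every measurable set A,
  mu(A) = integral_A f dnu.
Since nu is a discrete measure concentrated on the atoms of X, the integral over A reduces to the sum
  mu(A) = sum_{x in A} f(x) * nu({x}).
Computing each term:
  x1: f(x1) * nu(x1) = 0 * 5 = 0.
  x2: f(x2) * nu(x2) = 3 * 6 = 18.
  x3: f(x3) * nu(x3) = 5/3 * 1/2 = 5/6.
  x4: f(x4) * nu(x4) = 1 * 3/2 = 3/2.
  x5: f(x5) * nu(x5) = 7/4 * 4 = 7.
Summing: mu(A) = 0 + 18 + 5/6 + 3/2 + 7 = 82/3.

82/3


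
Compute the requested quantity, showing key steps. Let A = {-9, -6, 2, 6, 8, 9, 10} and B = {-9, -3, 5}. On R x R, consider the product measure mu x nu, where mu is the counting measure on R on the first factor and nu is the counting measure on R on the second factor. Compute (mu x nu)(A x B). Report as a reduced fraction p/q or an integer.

For a measurable rectangle A x B, the product measure satisfies
  (mu x nu)(A x B) = mu(A) * nu(B).
  mu(A) = 7.
  nu(B) = 3.
  (mu x nu)(A x B) = 7 * 3 = 21.

21


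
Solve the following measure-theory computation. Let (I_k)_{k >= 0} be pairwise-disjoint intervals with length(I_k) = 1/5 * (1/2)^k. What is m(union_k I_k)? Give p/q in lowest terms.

By countable additivity of the Lebesgue measure on pairwise disjoint measurable sets,
  m(union_{k >= 0} I_k) = sum_{k >= 0} m(I_k) = sum_{k >= 0} a * r^k,
  with a = 1/5 and r = 1/2.
Since 0 < r = 1/2 < 1, the geometric series converges:
  sum_{k >= 0} a * r^k = a / (1 - r).
  = 1/5 / (1 - 1/2)
  = 1/5 / (1/2)
  = 2/5.

2/5


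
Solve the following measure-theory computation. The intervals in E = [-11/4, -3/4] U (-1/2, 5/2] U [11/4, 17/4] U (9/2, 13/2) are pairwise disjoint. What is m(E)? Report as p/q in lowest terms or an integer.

For pairwise disjoint intervals, m(union_i I_i) = sum_i m(I_i),
and m is invariant under swapping open/closed endpoints (single points have measure 0).
So m(E) = sum_i (b_i - a_i).
  I_1 has length -3/4 - (-11/4) = 2.
  I_2 has length 5/2 - (-1/2) = 3.
  I_3 has length 17/4 - 11/4 = 3/2.
  I_4 has length 13/2 - 9/2 = 2.
Summing:
  m(E) = 2 + 3 + 3/2 + 2 = 17/2.

17/2


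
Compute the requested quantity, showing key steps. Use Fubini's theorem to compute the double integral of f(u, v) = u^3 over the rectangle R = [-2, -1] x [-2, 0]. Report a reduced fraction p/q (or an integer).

f(u, v) is a tensor product of a function of u and a function of v, and both factors are bounded continuous (hence Lebesgue integrable) on the rectangle, so Fubini's theorem applies:
  integral_R f d(m x m) = (integral_a1^b1 u^3 du) * (integral_a2^b2 1 dv).
Inner integral in u: integral_{-2}^{-1} u^3 du = ((-1)^4 - (-2)^4)/4
  = -15/4.
Inner integral in v: integral_{-2}^{0} 1 dv = (0^1 - (-2)^1)/1
  = 2.
Product: (-15/4) * (2) = -15/2.

-15/2


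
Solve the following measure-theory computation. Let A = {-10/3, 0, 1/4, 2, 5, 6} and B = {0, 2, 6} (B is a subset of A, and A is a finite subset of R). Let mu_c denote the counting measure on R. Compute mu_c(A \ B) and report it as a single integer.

Counting measure assigns mu_c(E) = |E| (number of elements) when E is finite. For B subset A, A \ B is the set of elements of A not in B, so |A \ B| = |A| - |B|.
|A| = 6, |B| = 3, so mu_c(A \ B) = 6 - 3 = 3.

3


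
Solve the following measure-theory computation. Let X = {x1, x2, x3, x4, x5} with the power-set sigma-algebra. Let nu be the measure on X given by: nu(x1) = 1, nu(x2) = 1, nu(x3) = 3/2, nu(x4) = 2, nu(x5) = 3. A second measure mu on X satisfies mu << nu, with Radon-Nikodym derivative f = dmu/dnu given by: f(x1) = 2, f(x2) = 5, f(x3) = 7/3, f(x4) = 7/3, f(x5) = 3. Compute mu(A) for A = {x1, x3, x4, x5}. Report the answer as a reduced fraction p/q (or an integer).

By the defining property of the Radon-Nikodym derivative, for every measurable set A,
  mu(A) = integral_A f dnu.
Since nu is a discrete measure concentrated on the atoms of X, the integral over A reduces to the sum
  mu(A) = sum_{x in A} f(x) * nu({x}).
Computing each term:
  x1: f(x1) * nu(x1) = 2 * 1 = 2.
  x3: f(x3) * nu(x3) = 7/3 * 3/2 = 7/2.
  x4: f(x4) * nu(x4) = 7/3 * 2 = 14/3.
  x5: f(x5) * nu(x5) = 3 * 3 = 9.
Summing: mu(A) = 2 + 7/2 + 14/3 + 9 = 115/6.

115/6


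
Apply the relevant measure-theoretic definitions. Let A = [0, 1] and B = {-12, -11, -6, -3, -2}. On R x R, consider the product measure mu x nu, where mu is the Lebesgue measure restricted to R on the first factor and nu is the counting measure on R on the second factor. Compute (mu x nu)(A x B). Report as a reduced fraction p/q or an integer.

For a measurable rectangle A x B, the product measure satisfies
  (mu x nu)(A x B) = mu(A) * nu(B).
  mu(A) = 1.
  nu(B) = 5.
  (mu x nu)(A x B) = 1 * 5 = 5.

5


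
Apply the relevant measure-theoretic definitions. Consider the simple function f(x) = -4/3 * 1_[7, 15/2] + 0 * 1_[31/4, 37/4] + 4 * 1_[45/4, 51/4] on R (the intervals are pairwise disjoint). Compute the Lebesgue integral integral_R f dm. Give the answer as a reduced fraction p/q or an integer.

For a simple function f = sum_i c_i * 1_{A_i} with disjoint A_i,
  integral f dm = sum_i c_i * m(A_i).
Lengths of the A_i:
  m(A_1) = 15/2 - 7 = 1/2.
  m(A_2) = 37/4 - 31/4 = 3/2.
  m(A_3) = 51/4 - 45/4 = 3/2.
Contributions c_i * m(A_i):
  (-4/3) * (1/2) = -2/3.
  (0) * (3/2) = 0.
  (4) * (3/2) = 6.
Total: -2/3 + 0 + 6 = 16/3.

16/3


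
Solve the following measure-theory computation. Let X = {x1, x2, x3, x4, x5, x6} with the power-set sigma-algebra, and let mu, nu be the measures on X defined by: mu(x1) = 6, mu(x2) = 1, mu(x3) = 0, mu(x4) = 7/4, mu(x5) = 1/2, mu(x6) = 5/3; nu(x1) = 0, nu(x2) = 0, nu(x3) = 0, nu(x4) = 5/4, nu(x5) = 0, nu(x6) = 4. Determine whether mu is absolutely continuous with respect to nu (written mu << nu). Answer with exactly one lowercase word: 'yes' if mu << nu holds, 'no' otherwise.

mu << nu means: every nu-null measurable set is also mu-null; equivalently, for every atom x, if nu({x}) = 0 then mu({x}) = 0.
Checking each atom:
  x1: nu = 0, mu = 6 > 0 -> violates mu << nu.
  x2: nu = 0, mu = 1 > 0 -> violates mu << nu.
  x3: nu = 0, mu = 0 -> consistent with mu << nu.
  x4: nu = 5/4 > 0 -> no constraint.
  x5: nu = 0, mu = 1/2 > 0 -> violates mu << nu.
  x6: nu = 4 > 0 -> no constraint.
The atom(s) x1, x2, x5 violate the condition (nu = 0 but mu > 0). Therefore mu is NOT absolutely continuous w.r.t. nu.

no


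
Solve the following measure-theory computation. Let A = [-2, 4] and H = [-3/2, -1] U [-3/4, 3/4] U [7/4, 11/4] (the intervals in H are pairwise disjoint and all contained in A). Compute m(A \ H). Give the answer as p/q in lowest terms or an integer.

The ambient interval has length m(A) = 4 - (-2) = 6.
Since the holes are disjoint and sit inside A, by finite additivity
  m(H) = sum_i (b_i - a_i), and m(A \ H) = m(A) - m(H).
Computing the hole measures:
  m(H_1) = -1 - (-3/2) = 1/2.
  m(H_2) = 3/4 - (-3/4) = 3/2.
  m(H_3) = 11/4 - 7/4 = 1.
Summed: m(H) = 1/2 + 3/2 + 1 = 3.
So m(A \ H) = 6 - 3 = 3.

3


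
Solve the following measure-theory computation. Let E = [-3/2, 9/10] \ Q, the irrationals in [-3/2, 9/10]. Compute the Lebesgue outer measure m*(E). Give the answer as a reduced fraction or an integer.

The interval I = [-3/2, 9/10] has m(I) = 9/10 - (-3/2) = 12/5 (endpoints are measure-zero, so open/closed/half-open agree). Write I = (I cap Q) u (I \ Q). The rationals in I are countable, so m*(I cap Q) = 0 (cover each rational by intervals whose total length is arbitrarily small). By countable subadditivity m*(I) <= m*(I cap Q) + m*(I \ Q), hence m*(I \ Q) >= m(I) = 12/5. The reverse inequality m*(I \ Q) <= m*(I) = 12/5 is trivial since (I \ Q) is a subset of I. Therefore m*(I \ Q) = 12/5.

12/5


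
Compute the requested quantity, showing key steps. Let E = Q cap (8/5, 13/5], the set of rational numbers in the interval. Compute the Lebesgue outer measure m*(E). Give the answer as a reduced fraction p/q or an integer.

Q cap (8/5, 13/5] is countable; list its elements as q_1, q_2, ... . Fix eps > 0 and cover the k-th point by an interval of length eps * 2^(-k). The cover has total length eps * sum_{k>=1} 2^(-k) = eps, so by definition of outer measure m*(Q cap (8/5, 13/5]) <= eps. Since eps was arbitrary and m* >= 0, the outer measure is 0.

0


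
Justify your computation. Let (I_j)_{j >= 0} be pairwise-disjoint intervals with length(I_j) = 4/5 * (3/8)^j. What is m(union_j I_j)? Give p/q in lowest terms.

By countable additivity of the Lebesgue measure on pairwise disjoint measurable sets,
  m(union_{j >= 0} I_j) = sum_{j >= 0} m(I_j) = sum_{j >= 0} a * r^j,
  with a = 4/5 and r = 3/8.
Since 0 < r = 3/8 < 1, the geometric series converges:
  sum_{j >= 0} a * r^j = a / (1 - r).
  = 4/5 / (1 - 3/8)
  = 4/5 / (5/8)
  = 32/25.

32/25


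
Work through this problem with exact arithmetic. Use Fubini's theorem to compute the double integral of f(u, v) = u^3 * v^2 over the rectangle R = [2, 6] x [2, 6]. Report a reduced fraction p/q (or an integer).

f(u, v) is a tensor product of a function of u and a function of v, and both factors are bounded continuous (hence Lebesgue integrable) on the rectangle, so Fubini's theorem applies:
  integral_R f d(m x m) = (integral_a1^b1 u^3 du) * (integral_a2^b2 v^2 dv).
Inner integral in u: integral_{2}^{6} u^3 du = (6^4 - 2^4)/4
  = 320.
Inner integral in v: integral_{2}^{6} v^2 dv = (6^3 - 2^3)/3
  = 208/3.
Product: (320) * (208/3) = 66560/3.

66560/3


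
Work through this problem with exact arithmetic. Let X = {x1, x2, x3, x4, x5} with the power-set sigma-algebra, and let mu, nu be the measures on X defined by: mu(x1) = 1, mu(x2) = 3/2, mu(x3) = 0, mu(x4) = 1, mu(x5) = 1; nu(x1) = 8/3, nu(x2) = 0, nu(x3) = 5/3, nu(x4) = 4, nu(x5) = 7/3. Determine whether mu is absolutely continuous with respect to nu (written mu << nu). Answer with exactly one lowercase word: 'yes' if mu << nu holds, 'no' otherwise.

mu << nu means: every nu-null measurable set is also mu-null; equivalently, for every atom x, if nu({x}) = 0 then mu({x}) = 0.
Checking each atom:
  x1: nu = 8/3 > 0 -> no constraint.
  x2: nu = 0, mu = 3/2 > 0 -> violates mu << nu.
  x3: nu = 5/3 > 0 -> no constraint.
  x4: nu = 4 > 0 -> no constraint.
  x5: nu = 7/3 > 0 -> no constraint.
The atom(s) x2 violate the condition (nu = 0 but mu > 0). Therefore mu is NOT absolutely continuous w.r.t. nu.

no


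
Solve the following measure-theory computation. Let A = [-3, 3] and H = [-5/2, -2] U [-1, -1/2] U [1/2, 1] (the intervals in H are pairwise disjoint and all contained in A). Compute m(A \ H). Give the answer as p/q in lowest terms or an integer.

The ambient interval has length m(A) = 3 - (-3) = 6.
Since the holes are disjoint and sit inside A, by finite additivity
  m(H) = sum_i (b_i - a_i), and m(A \ H) = m(A) - m(H).
Computing the hole measures:
  m(H_1) = -2 - (-5/2) = 1/2.
  m(H_2) = -1/2 - (-1) = 1/2.
  m(H_3) = 1 - 1/2 = 1/2.
Summed: m(H) = 1/2 + 1/2 + 1/2 = 3/2.
So m(A \ H) = 6 - 3/2 = 9/2.

9/2


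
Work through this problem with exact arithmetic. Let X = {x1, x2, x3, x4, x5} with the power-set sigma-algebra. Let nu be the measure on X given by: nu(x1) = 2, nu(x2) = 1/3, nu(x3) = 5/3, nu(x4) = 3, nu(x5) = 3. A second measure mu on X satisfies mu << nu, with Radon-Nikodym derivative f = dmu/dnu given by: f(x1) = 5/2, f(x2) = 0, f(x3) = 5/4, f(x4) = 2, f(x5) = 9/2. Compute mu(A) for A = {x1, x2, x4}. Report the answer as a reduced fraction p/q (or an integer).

By the defining property of the Radon-Nikodym derivative, for every measurable set A,
  mu(A) = integral_A f dnu.
Since nu is a discrete measure concentrated on the atoms of X, the integral over A reduces to the sum
  mu(A) = sum_{x in A} f(x) * nu({x}).
Computing each term:
  x1: f(x1) * nu(x1) = 5/2 * 2 = 5.
  x2: f(x2) * nu(x2) = 0 * 1/3 = 0.
  x4: f(x4) * nu(x4) = 2 * 3 = 6.
Summing: mu(A) = 5 + 0 + 6 = 11.

11
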